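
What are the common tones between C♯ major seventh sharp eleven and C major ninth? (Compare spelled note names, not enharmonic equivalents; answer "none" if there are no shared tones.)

C♯ major seventh sharp eleven: C-sharp E-sharp G-sharp B-sharp F-double-sharp
C major ninth: C E G B D
Common to both → none.

none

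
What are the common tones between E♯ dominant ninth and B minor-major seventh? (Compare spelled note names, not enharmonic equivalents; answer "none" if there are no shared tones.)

none

E♯ dominant ninth: E-sharp G-double-sharp B-sharp D-sharp F-double-sharp
B minor-major seventh: B D F-sharp A-sharp
Common to both → none.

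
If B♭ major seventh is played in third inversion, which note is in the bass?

A

B♭ major seventh in root position is B-flat–D–F–A.
Third inversion places the seventh in the bass, which is A.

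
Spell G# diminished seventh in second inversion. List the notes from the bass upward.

G# diminished seventh = G-sharp–B–D–F; second inversion → fifth (D) lowest.

D – F – G-sharp – B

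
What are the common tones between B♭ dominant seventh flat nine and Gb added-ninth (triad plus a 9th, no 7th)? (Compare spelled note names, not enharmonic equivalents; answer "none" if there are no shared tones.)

Bb  Ab

B♭ dominant seventh flat nine: Bb D F Ab Cb
Gb added-ninth: Gb Bb Db Ab
Common to both → Bb, Ab.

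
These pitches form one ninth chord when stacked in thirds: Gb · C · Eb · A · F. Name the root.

Arranged so that each adjacent pair is a third by letter name: F – A – C – Eb – Gb.
The bottom of that stack, F, is the root (this is F dominant seventh flat nine).

F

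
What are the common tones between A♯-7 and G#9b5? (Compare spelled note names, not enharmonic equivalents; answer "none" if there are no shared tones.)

A♯-7 = A#, C#, E#, G#.
G#9b5 = G#, B#, D, F#, A#.
Shared: A#, G#.

A# – G#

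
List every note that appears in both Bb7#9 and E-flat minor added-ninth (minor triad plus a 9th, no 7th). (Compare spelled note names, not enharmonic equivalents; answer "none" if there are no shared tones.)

Bb7#9: Bb D F Ab C#
E-flat minor added-ninth: Eb Gb Bb F
Common to both → Bb, F.

Bb, F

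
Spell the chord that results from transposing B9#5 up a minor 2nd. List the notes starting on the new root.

C E G# Bb D

B up a minor 2nd → C. New chord: C dominant ninth sharp five.
root → C
3rd (major 3rd) → E
5th (augmented 5th) → G#
7th (minor 7th) → Bb
9th (major 9th) → D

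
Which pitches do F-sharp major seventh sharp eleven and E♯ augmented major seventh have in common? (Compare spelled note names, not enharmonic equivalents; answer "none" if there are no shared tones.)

E#

F-sharp major seventh sharp eleven: F# A# C# E# B#
E♯ augmented major seventh: E# G## B## D##
Common to both → E#.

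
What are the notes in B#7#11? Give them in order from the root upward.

Root B♯, quality dominant seventh sharp eleven:
B♯ — root
D𝄪 — major 3rd
F𝄪 — perfect 5th
A♯ — minor 7th
E𝄪 — augmented 11th

B♯ – D𝄪 – F𝄪 – A♯ – E𝄪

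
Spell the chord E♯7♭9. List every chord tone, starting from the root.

E♯7♭9 is a dominant seventh flat nine built on E♯.
- root: E♯
- major 3rd: G𝄪
- perfect 5th: B♯
- minor 7th: D♯
- minor 9th: F♯

E♯, G𝄪, B♯, D♯, F♯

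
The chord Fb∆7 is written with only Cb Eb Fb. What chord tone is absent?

Ab

The full Fb∆7 chord is Fb, Ab, Cb, Eb.
Comparing with the voicing, the major 3rd (3rd) — Ab — is absent.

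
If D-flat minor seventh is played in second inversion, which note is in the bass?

D-flat minor seventh in root position is Db–Fb–Ab–Cb.
Second inversion places the fifth in the bass, which is Ab.

Ab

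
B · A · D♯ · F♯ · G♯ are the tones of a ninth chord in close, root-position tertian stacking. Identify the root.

Stacking in thirds gives G♯ – B – D♯ – F♯ – A, so G♯ is the root — G♯ minor seventh flat nine.

G♯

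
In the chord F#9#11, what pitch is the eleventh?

Root of F#9#11 = F#. The 11th is an augmented 11th: F# up an augmented 11th → B#.

B#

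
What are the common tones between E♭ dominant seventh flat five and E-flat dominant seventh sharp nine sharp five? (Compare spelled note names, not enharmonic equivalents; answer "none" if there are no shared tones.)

E-flat – G – D-flat

E♭ dominant seventh flat five: E-flat G B-double-flat D-flat
E-flat dominant seventh sharp nine sharp five: E-flat G B D-flat F-sharp
Common to both → E-flat, G, D-flat.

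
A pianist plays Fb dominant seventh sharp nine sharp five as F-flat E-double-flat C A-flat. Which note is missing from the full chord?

G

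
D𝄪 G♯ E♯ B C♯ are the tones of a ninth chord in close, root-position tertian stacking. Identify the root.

C♯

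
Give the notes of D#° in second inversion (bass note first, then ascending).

D#° = D#–F#–A; second inversion → fifth (A) lowest.

A D# F#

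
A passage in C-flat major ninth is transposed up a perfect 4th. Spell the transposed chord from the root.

Cb up a perfect 4th → Fb. New chord: Fb major ninth.
root → Fb
3rd (major 3rd) → Ab
5th (perfect 5th) → Cb
7th (major 7th) → Eb
9th (major 9th) → Gb

Fb, Ab, Cb, Eb, Gb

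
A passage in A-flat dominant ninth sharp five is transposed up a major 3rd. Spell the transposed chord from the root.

C – E – G# – Bb – D

Transposed root: Ab → C (major 3rd up). So we spell C dominant ninth sharp five:
Root: C
Major 3rd (3rd): E
Augmented 5th (5th): G#
Minor 7th (7th): Bb
Major 9th (9th): D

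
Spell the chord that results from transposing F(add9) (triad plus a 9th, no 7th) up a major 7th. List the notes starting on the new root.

E, G#, B, F#

A major 7th up from F is E, so the new chord is E added-ninth.
E — root
G# — major 3rd
B — perfect 5th
F# — major 9th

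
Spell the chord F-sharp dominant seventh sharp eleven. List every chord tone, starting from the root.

F-sharp dominant seventh sharp eleven: dominant seventh sharp eleven on F♯.
Root: F♯
Major 3rd (3rd): A♯
Perfect 5th (5th): C♯
Minor 7th (7th): E
Augmented 11th (11th): B♯

F♯ A♯ C♯ E B♯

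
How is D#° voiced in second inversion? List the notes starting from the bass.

A – D# – F#

D#° = D#–F#–A; second inversion → fifth (A) lowest.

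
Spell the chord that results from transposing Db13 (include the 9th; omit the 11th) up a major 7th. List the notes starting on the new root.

Transposed root: D♭ → C (major 7th up). So we spell C dominant thirteenth:
C — root
E — major 3rd
G — perfect 5th
B♭ — minor 7th
D — major 9th
A — major 13th

C E G B♭ D A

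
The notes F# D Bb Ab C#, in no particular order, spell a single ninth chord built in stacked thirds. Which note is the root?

Arranged so that each adjacent pair is a third by letter name: Bb – D – F# – Ab – C#.
The bottom of that stack, Bb, is the root (this is Bb dominant seventh sharp nine sharp five).

Bb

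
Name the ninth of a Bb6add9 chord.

C

Bb6add9 is built on B♭; its 9th is a major 9th above the root.
A second above B uses the letter C, and the major 9th above B♭ is C.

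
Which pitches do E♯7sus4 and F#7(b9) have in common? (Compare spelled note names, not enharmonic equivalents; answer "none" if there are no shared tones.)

E♯7sus4 = E#, A#, B#, D#.
F#7(b9) = F#, A#, C#, E, G.
Shared: A#.

A#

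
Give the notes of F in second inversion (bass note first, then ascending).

C, F, A

F = F–A–C; second inversion → fifth (C) lowest.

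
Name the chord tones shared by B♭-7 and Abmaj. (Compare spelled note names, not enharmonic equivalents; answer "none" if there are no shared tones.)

B♭-7 = Bb, Db, F, Ab.
Abmaj = Ab, C, Eb.
Shared: Ab.

Ab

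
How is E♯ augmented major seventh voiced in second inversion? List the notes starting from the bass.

B-double-sharp  D-double-sharp  E-sharp  G-double-sharp

E♯ augmented major seventh = E-sharp–G-double-sharp–B-double-sharp–D-double-sharp; second inversion → fifth (B-double-sharp) lowest.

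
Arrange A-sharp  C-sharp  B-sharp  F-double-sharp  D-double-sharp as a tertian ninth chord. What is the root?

Arranged so that each adjacent pair is a third by letter name: B-sharp – D-double-sharp – F-double-sharp – A-sharp – C-sharp.
The bottom of that stack, B-sharp, is the root (this is B-sharp dominant seventh flat nine).

B-sharp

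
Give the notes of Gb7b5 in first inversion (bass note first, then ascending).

Gb7b5 = Gb–Bb–Dbb–Fb; first inversion → third (Bb) lowest.

Bb Dbb Fb Gb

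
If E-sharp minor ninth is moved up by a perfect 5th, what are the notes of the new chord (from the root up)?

B# D# F## A# C##

Transposed root: E# → B# (perfect 5th up). So we spell B# minor ninth:
- root: B#
- minor 3rd: D#
- perfect 5th: F##
- minor 7th: A#
- major 9th: C##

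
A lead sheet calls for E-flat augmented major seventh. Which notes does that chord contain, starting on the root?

E-flat augmented major seventh: augmented major seventh on E-flat.
- root: E-flat
- major 3rd: G
- augmented 5th: B
- major 7th: D

E-flat, G, B, D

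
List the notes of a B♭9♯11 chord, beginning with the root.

Bb D F Ab C E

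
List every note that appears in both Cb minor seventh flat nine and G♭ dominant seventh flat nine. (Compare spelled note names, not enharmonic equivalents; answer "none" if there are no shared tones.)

G-flat

Cb minor seventh flat nine: C-flat E-double-flat G-flat B-double-flat D-double-flat
G♭ dominant seventh flat nine: G-flat B-flat D-flat F-flat A-double-flat
Common to both → G-flat.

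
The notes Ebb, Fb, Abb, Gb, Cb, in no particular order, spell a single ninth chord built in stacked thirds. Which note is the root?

Fb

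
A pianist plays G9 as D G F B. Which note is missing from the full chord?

A

G9 = G, B, D, F, A. The voicing lacks the 9th (major 9th), A.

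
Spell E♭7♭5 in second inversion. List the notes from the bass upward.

B𝄫 D♭ E♭ G

In root position, E♭7♭5 is E♭–G–B𝄫–D♭.
Second inversion puts the fifth (B𝄫) in the bass.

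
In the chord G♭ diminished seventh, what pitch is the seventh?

F-double-flat

Root of G♭ diminished seventh = G-flat. The 7th is a diminished 7th: G-flat up a diminished 7th → F-double-flat.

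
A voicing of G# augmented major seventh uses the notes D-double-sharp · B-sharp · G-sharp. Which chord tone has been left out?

G# augmented major seventh = G-sharp, B-sharp, D-double-sharp, F-double-sharp. The voicing lacks the 7th (major 7th), F-double-sharp.

F-double-sharp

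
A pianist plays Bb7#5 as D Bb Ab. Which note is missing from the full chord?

Bb7#5 = Bb, D, F#, Ab. The voicing lacks the 5th (augmented 5th), F#.

F#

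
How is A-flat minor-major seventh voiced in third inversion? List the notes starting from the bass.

G  A-flat  C-flat  E-flat

A-flat minor-major seventh = A-flat–C-flat–E-flat–G; third inversion → seventh (G) lowest.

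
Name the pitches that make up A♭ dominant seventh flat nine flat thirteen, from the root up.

A-flat C E-flat G-flat B-double-flat F-flat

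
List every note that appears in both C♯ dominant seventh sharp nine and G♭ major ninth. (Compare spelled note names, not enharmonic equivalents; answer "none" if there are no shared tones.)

C♯ dominant seventh sharp nine: C-sharp E-sharp G-sharp B D-double-sharp
G♭ major ninth: G-flat B-flat D-flat F A-flat
Common to both → none.

none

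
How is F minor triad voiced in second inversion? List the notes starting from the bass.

C, F, A-flat

In root position, F minor triad is F–A-flat–C.
Second inversion puts the fifth (C) in the bass.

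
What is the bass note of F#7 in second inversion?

F#7 in root position is F#–A#–C#–E.
Second inversion places the fifth in the bass, which is C#.

C#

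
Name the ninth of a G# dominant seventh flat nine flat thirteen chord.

G# dominant seventh flat nine flat thirteen is built on G-sharp; its 9th is a minor 9th above the root.
A second above G uses the letter A, and the minor 9th above G-sharp is A.

A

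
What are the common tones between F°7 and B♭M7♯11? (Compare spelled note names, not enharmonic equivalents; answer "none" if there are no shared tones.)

F°7 = F, A♭, C♭, E𝄫.
B♭M7♯11 = B♭, D, F, A, E.
Shared: F.

F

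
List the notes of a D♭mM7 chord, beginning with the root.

D♭mM7 is a minor-major seventh built on Db.
root → Db
3rd (minor 3rd) → Fb
5th (perfect 5th) → Ab
7th (major 7th) → C

Db, Fb, Ab, C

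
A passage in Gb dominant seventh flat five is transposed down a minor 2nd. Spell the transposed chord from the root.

F, A, C-flat, E-flat

A minor 2nd down from G-flat is F, so the new chord is F dominant seventh flat five.
Root: F
Major 3rd (3rd): A
Diminished 5th (5th): C-flat
Minor 7th (7th): E-flat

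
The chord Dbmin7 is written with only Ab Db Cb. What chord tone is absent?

Fb

Dbmin7 = Db, Fb, Ab, Cb. The voicing lacks the 3rd (minor 3rd), Fb.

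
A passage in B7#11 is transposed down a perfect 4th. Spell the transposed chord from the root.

A perfect 4th down from B is F#, so the new chord is F# dominant seventh sharp eleven.
Root: F#
Major 3rd (3rd): A#
Perfect 5th (5th): C#
Minor 7th (7th): E
Augmented 11th (11th): B#

F#, A#, C#, E, B#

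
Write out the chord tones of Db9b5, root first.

Db, F, Abb, Cb, Eb

Db9b5: dominant ninth flat five on Db.
Root: Db
Major 3rd (3rd): F
Diminished 5th (5th): Abb
Minor 7th (7th): Cb
Major 9th (9th): Eb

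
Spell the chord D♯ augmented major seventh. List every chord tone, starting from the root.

D-sharp  F-double-sharp  A-double-sharp  C-double-sharp

D♯ augmented major seventh is an augmented major seventh built on D-sharp.
root → D-sharp
3rd (major 3rd) → F-double-sharp
5th (augmented 5th) → A-double-sharp
7th (major 7th) → C-double-sharp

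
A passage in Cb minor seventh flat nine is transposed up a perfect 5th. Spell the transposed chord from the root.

Transposed root: Cb → Gb (perfect 5th up). So we spell Gb minor seventh flat nine:
Gb — root
Bbb — minor 3rd
Db — perfect 5th
Fb — minor 7th
Abb — minor 9th

Gb, Bbb, Db, Fb, Abb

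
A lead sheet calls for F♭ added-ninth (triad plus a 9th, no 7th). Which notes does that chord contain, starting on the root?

F♭ added-ninth is an added-ninth built on Fb.
root → Fb
3rd (major 3rd) → Ab
5th (perfect 5th) → Cb
9th (major 9th) → Gb

Fb – Ab – Cb – Gb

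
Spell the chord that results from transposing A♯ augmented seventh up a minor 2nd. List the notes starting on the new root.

A-sharp up a minor 2nd → B. New chord: B augmented seventh.
- root: B
- major 3rd: D-sharp
- augmented 5th: F-double-sharp
- minor 7th: A

B – D-sharp – F-double-sharp – A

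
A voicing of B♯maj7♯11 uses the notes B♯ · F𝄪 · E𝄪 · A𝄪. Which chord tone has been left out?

D𝄪

The full B♯maj7♯11 chord is B♯, D𝄪, F𝄪, A𝄪, E𝄪.
Comparing with the voicing, the major 3rd (3rd) — D𝄪 — is absent.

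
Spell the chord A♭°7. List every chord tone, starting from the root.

Ab, Cb, Ebb, Gbb

A♭°7 is a diminished seventh built on Ab.
root → Ab
3rd (minor 3rd) → Cb
5th (diminished 5th) → Ebb
7th (diminished 7th) → Gbb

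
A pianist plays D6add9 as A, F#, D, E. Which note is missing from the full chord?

B

The full D6add9 chord is D, F#, A, B, E.
Comparing with the voicing, the major 6th (6th) — B — is absent.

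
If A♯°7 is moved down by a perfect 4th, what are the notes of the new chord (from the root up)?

A perfect 4th down from A# is E#, so the new chord is E# diminished seventh.
- root: E#
- minor 3rd: G#
- diminished 5th: B
- diminished 7th: D

E#, G#, B, D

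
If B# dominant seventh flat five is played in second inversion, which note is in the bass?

B# dominant seventh flat five = B#–D##–F#–A#. Second inversion → fifth in the bass = F#.

F#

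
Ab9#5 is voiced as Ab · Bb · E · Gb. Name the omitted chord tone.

C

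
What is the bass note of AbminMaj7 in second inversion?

Eb

AbminMaj7 in root position is Ab–Cb–Eb–G.
Second inversion places the fifth in the bass, which is Eb.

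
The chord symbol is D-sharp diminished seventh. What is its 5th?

A

D-sharp diminished seventh is built on D♯; its 5th is a diminished 5th above the root.
A fifth above D uses the letter A, and the diminished 5th above D♯ is A.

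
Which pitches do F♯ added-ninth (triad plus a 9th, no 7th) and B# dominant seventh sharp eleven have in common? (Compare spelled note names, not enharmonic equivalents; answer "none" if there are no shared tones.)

A-sharp

F♯ added-ninth: F-sharp A-sharp C-sharp G-sharp
B# dominant seventh sharp eleven: B-sharp D-double-sharp F-double-sharp A-sharp E-double-sharp
Common to both → A-sharp.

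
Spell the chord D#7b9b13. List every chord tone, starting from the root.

D# – F## – A# – C# – E – B

D#7b9b13: dominant seventh flat nine flat thirteen on D#.
Root: D#
Major 3rd (3rd): F##
Perfect 5th (5th): A#
Minor 7th (7th): C#
Minor 9th (9th): E
Minor 13th (13th): B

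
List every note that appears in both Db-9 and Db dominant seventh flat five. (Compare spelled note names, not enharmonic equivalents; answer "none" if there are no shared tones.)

Db, Cb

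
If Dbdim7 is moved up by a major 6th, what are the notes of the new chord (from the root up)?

B♭, D♭, F♭, A𝄫

Transposed root: D♭ → B♭ (major 6th up). So we spell B♭ diminished seventh:
- root: B♭
- minor 3rd: D♭
- diminished 5th: F♭
- diminished 7th: A𝄫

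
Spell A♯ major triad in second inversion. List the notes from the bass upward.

A♯ major triad = A#–C##–E#; second inversion → fifth (E#) lowest.

E# – A# – C##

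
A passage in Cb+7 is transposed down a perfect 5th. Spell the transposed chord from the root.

Transposed root: Cb → Fb (perfect 5th down). So we spell Fb augmented seventh:
Root: Fb
Major 3rd (3rd): Ab
Augmented 5th (5th): C
Minor 7th (7th): Ebb

Fb, Ab, C, Ebb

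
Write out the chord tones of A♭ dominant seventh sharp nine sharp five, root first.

Root Ab, quality dominant seventh sharp nine sharp five:
root → Ab
3rd (major 3rd) → C
5th (augmented 5th) → E
7th (minor 7th) → Gb
9th (augmented 9th) → B

Ab C E Gb B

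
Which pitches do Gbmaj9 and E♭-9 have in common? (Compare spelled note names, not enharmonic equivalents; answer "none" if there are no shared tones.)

Gbmaj9 = Gb, Bb, Db, F, Ab.
E♭-9 = Eb, Gb, Bb, Db, F.
Shared: Gb, Bb, Db, F.

Gb, Bb, Db, F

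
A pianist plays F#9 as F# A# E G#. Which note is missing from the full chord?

C#

F#9 = F#, A#, C#, E, G#. The voicing lacks the 5th (perfect 5th), C#.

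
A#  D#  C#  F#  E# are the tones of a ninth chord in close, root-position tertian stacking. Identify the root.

D#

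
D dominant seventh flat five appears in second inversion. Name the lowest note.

Ab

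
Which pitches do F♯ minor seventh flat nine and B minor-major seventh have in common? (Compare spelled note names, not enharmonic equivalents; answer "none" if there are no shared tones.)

F♯ minor seventh flat nine = F-sharp, A, C-sharp, E, G.
B minor-major seventh = B, D, F-sharp, A-sharp.
Shared: F-sharp.

F-sharp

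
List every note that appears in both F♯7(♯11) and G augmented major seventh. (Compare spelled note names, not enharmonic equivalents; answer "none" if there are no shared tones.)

F♯

F♯7(♯11): F♯ A♯ C♯ E B♯
G augmented major seventh: G B D♯ F♯
Common to both → F♯.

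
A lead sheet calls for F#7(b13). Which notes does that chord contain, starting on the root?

F# – A# – C# – E – D

F#7(b13) is a dominant seventh flat thirteen built on F#.
F# — root
A# — major 3rd
C# — perfect 5th
E — minor 7th
D — minor 13th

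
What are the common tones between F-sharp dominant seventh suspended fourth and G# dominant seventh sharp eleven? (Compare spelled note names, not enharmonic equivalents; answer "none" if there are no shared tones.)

F-sharp dominant seventh suspended fourth = F-sharp, B, C-sharp, E.
G# dominant seventh sharp eleven = G-sharp, B-sharp, D-sharp, F-sharp, C-double-sharp.
Shared: F-sharp.

F-sharp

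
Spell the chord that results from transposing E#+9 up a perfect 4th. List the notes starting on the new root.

E♯ up a perfect 4th → A♯. New chord: A♯ dominant ninth sharp five.
A♯ — root
C𝄪 — major 3rd
E𝄪 — augmented 5th
G♯ — minor 7th
B♯ — major 9th

A♯, C𝄪, E𝄪, G♯, B♯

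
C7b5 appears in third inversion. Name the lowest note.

C7b5 in root position is C–E–Gb–Bb.
Third inversion places the seventh in the bass, which is Bb.

Bb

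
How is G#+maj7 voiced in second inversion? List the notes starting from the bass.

In root position, G#+maj7 is G#–B#–D##–F##.
Second inversion puts the fifth (D##) in the bass.

D## – F## – G# – B#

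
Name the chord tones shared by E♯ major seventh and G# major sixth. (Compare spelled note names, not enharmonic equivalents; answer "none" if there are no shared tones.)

E♯ major seventh: E-sharp G-double-sharp B-sharp D-double-sharp
G# major sixth: G-sharp B-sharp D-sharp E-sharp
Common to both → E-sharp, B-sharp.

E-sharp  B-sharp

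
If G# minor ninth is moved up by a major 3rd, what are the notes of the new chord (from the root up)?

B-sharp, D-sharp, F-double-sharp, A-sharp, C-double-sharp

A major 3rd up from G-sharp is B-sharp, so the new chord is B-sharp minor ninth.
root → B-sharp
3rd (minor 3rd) → D-sharp
5th (perfect 5th) → F-double-sharp
7th (minor 7th) → A-sharp
9th (major 9th) → C-double-sharp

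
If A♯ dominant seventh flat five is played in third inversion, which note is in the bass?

G-sharp

A♯ dominant seventh flat five in root position is A-sharp–C-double-sharp–E–G-sharp.
Third inversion places the seventh in the bass, which is G-sharp.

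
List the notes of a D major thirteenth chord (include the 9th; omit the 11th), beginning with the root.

D, F#, A, C#, E, B

Root D, quality major thirteenth:
D — root
F# — major 3rd
A — perfect 5th
C# — major 7th
E — major 9th
B — major 13th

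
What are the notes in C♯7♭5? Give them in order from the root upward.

C♯7♭5: dominant seventh flat five on C#.
root → C#
3rd (major 3rd) → E#
5th (diminished 5th) → G
7th (minor 7th) → B

C#, E#, G, B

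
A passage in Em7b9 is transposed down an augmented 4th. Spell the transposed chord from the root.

Bb, Db, F, Ab, Cb

An augmented 4th down from E is Bb, so the new chord is Bb minor seventh flat nine.
Bb — root
Db — minor 3rd
F — perfect 5th
Ab — minor 7th
Cb — minor 9th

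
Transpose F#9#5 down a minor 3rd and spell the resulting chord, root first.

Transposed root: F♯ → D♯ (minor 3rd down). So we spell D♯ dominant ninth sharp five:
D♯ — root
F𝄪 — major 3rd
A𝄪 — augmented 5th
C♯ — minor 7th
E♯ — major 9th

D♯ F𝄪 A𝄪 C♯ E♯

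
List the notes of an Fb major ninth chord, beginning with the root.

Fb – Ab – Cb – Eb – Gb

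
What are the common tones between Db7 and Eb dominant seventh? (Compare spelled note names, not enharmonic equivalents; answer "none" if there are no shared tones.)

Db

Db7 = Db, F, Ab, Cb.
Eb dominant seventh = Eb, G, Bb, Db.
Shared: Db.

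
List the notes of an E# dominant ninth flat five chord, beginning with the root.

E# dominant ninth flat five is a dominant ninth flat five built on E-sharp.
E-sharp — root
G-double-sharp — major 3rd
B — diminished 5th
D-sharp — minor 7th
F-double-sharp — major 9th

E-sharp, G-double-sharp, B, D-sharp, F-double-sharp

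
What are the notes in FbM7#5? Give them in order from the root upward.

Fb, Ab, C, Eb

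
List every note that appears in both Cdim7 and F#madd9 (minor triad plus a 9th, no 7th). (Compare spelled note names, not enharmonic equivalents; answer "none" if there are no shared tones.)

Cdim7: C Eb Gb Bbb
F#madd9: F# A C# G#
Common to both → none.

none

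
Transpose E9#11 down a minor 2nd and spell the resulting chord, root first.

D# F## A# C# E# G##

A minor 2nd down from E is D#, so the new chord is D# dominant ninth sharp eleven.
Root: D#
Major 3rd (3rd): F##
Perfect 5th (5th): A#
Minor 7th (7th): C#
Major 9th (9th): E#
Augmented 11th (11th): G##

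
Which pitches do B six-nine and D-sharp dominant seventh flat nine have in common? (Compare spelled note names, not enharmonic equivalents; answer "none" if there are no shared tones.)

B six-nine = B, D-sharp, F-sharp, G-sharp, C-sharp.
D-sharp dominant seventh flat nine = D-sharp, F-double-sharp, A-sharp, C-sharp, E.
Shared: D-sharp, C-sharp.

D-sharp C-sharp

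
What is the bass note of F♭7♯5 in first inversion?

A♭

F♭7♯5 in root position is F♭–A♭–C–E𝄫.
First inversion places the third in the bass, which is A♭.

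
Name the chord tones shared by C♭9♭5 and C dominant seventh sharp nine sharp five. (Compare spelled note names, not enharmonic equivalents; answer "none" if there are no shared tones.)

none

C♭9♭5 = Cb, Eb, Gbb, Bbb, Db.
C dominant seventh sharp nine sharp five = C, E, G#, Bb, D#.
Shared: none.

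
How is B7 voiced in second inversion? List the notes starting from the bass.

F♯, A, B, D♯

B7 = B–D♯–F♯–A; second inversion → fifth (F♯) lowest.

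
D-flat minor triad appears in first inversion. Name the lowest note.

F-flat

D-flat minor triad in root position is D-flat–F-flat–A-flat.
First inversion places the third in the bass, which is F-flat.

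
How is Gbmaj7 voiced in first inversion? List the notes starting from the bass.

Bb, Db, F, Gb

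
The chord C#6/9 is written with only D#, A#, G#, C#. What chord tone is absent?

C#6/9 = C#, E#, G#, A#, D#. The voicing lacks the 3rd (major 3rd), E#.

E#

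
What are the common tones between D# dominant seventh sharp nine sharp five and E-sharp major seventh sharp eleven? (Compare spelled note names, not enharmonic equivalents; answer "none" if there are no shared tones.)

A𝄪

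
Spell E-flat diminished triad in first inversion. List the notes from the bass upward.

In root position, E-flat diminished triad is E-flat–G-flat–B-double-flat.
First inversion puts the third (G-flat) in the bass.

G-flat – B-double-flat – E-flat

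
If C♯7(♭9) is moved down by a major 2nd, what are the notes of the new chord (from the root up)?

B, D#, F#, A, C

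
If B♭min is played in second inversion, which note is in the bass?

B♭min = Bb–Db–F. Second inversion → fifth in the bass = F.

F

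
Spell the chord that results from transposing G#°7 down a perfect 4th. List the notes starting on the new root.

G# down a perfect 4th → D#. New chord: D# diminished seventh.
D# — root
F# — minor 3rd
A — diminished 5th
C — diminished 7th

D# – F# – A – C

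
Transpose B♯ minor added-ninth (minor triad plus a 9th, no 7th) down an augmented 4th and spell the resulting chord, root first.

Transposed root: B-sharp → F-sharp (augmented 4th down). So we spell F-sharp minor added-ninth:
Root: F-sharp
Minor 3rd (3rd): A
Perfect 5th (5th): C-sharp
Major 9th (9th): G-sharp

F-sharp, A, C-sharp, G-sharp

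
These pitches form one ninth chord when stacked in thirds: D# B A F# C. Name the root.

Stacking in thirds gives B – D# – F# – A – C, so B is the root — B dominant seventh flat nine.

B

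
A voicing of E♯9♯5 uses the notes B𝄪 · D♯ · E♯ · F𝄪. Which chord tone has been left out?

E♯9♯5 = E♯, G𝄪, B𝄪, D♯, F𝄪. The voicing lacks the 3rd (major 3rd), G𝄪.

G𝄪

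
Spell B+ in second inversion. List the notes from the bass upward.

F## B D#

B+ = B–D#–F##; second inversion → fifth (F##) lowest.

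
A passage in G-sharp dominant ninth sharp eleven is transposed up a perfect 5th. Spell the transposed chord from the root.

D♯ F𝄪 A♯ C♯ E♯ G𝄪

Transposed root: G♯ → D♯ (perfect 5th up). So we spell D♯ dominant ninth sharp eleven:
Root: D♯
Major 3rd (3rd): F𝄪
Perfect 5th (5th): A♯
Minor 7th (7th): C♯
Major 9th (9th): E♯
Augmented 11th (11th): G𝄪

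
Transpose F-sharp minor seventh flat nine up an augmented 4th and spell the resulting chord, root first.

B-sharp – D-sharp – F-double-sharp – A-sharp – C-sharp

F-sharp up an augmented 4th → B-sharp. New chord: B-sharp minor seventh flat nine.
B-sharp — root
D-sharp — minor 3rd
F-double-sharp — perfect 5th
A-sharp — minor 7th
C-sharp — minor 9th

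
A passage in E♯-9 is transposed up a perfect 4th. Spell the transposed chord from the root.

A#, C#, E#, G#, B#

Transposed root: E# → A# (perfect 4th up). So we spell A# minor ninth:
Root: A#
Minor 3rd (3rd): C#
Perfect 5th (5th): E#
Minor 7th (7th): G#
Major 9th (9th): B#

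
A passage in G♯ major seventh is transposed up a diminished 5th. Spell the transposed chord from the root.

D F-sharp A C-sharp

G-sharp up a diminished 5th → D. New chord: D major seventh.
root → D
3rd (major 3rd) → F-sharp
5th (perfect 5th) → A
7th (major 7th) → C-sharp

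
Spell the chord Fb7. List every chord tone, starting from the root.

F♭ A♭ C♭ E𝄫

Fb7: dominant seventh on F♭.
- root: F♭
- major 3rd: A♭
- perfect 5th: C♭
- minor 7th: E𝄫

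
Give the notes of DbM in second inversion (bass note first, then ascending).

Ab, Db, F

In root position, DbM is Db–F–Ab.
Second inversion puts the fifth (Ab) in the bass.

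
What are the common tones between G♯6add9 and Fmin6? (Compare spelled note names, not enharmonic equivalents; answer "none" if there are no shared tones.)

none

G♯6add9: G♯ B♯ D♯ E♯ A♯
Fmin6: F A♭ C D
Common to both → none.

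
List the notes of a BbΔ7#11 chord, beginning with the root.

BbΔ7#11: major seventh sharp eleven on Bb.
root → Bb
3rd (major 3rd) → D
5th (perfect 5th) → F
7th (major 7th) → A
11th (augmented 11th) → E

Bb, D, F, A, E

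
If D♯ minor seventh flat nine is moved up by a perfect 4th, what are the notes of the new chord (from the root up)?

G# – B – D# – F# – A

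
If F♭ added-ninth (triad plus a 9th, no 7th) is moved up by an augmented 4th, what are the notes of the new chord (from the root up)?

B-flat D F C

F-flat up an augmented 4th → B-flat. New chord: B-flat added-ninth.
B-flat — root
D — major 3rd
F — perfect 5th
C — major 9th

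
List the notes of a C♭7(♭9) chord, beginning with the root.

Cb  Eb  Gb  Bbb  Dbb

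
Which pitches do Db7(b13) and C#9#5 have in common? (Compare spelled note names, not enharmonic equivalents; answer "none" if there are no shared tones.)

Db7(b13) = Db, F, Ab, Cb, Bbb.
C#9#5 = C#, E#, G##, B, D#.
Shared: none.

none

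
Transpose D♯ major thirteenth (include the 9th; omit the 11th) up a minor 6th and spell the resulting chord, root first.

Transposed root: D# → B (minor 6th up). So we spell B major thirteenth:
- root: B
- major 3rd: D#
- perfect 5th: F#
- major 7th: A#
- major 9th: C#
- major 13th: G#

B D# F# A# C# G#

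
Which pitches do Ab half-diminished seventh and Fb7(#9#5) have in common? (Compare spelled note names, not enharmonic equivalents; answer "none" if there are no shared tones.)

A♭ E𝄫

Ab half-diminished seventh: A♭ C♭ E𝄫 G♭
Fb7(#9#5): F♭ A♭ C E𝄫 G
Common to both → A♭, E𝄫.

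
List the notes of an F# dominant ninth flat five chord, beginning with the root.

F# – A# – C – E – G#

F# dominant ninth flat five: dominant ninth flat five on F#.
- root: F#
- major 3rd: A#
- diminished 5th: C
- minor 7th: E
- major 9th: G#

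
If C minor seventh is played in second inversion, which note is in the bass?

G

C minor seventh in root position is C–Eb–G–Bb.
Second inversion places the fifth in the bass, which is G.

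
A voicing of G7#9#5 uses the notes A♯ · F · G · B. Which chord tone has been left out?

D♯

The full G7#9#5 chord is G, B, D♯, F, A♯.
Comparing with the voicing, the augmented 5th (5th) — D♯ — is absent.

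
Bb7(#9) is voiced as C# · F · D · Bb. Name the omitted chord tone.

Bb7(#9) = Bb, D, F, Ab, C#. The voicing lacks the 7th (minor 7th), Ab.

Ab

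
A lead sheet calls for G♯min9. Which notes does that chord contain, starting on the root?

G♯min9: minor ninth on G#.
Root: G#
Minor 3rd (3rd): B
Perfect 5th (5th): D#
Minor 7th (7th): F#
Major 9th (9th): A#

G# – B – D# – F# – A#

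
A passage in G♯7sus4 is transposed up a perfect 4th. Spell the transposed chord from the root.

C#, F#, G#, B

Transposed root: G# → C# (perfect 4th up). So we spell C# dominant seventh suspended fourth:
- root: C#
- perfect 4th: F#
- perfect 5th: G#
- minor 7th: B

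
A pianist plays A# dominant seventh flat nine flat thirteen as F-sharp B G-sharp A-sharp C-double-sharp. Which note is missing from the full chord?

The full A# dominant seventh flat nine flat thirteen chord is A-sharp, C-double-sharp, E-sharp, G-sharp, B, F-sharp.
Comparing with the voicing, the perfect 5th (5th) — E-sharp — is absent.

E-sharp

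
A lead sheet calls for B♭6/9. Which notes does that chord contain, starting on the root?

Bb D F G C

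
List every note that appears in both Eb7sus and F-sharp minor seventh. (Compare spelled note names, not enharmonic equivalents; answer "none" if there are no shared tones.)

none

Eb7sus: Eb Ab Bb Db
F-sharp minor seventh: F# A C# E
Common to both → none.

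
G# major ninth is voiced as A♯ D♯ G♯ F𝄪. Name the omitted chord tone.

B♯

The full G# major ninth chord is G♯, B♯, D♯, F𝄪, A♯.
Comparing with the voicing, the major 3rd (3rd) — B♯ — is absent.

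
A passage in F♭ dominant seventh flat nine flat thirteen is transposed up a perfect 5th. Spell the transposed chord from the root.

A perfect 5th up from F-flat is C-flat, so the new chord is C-flat dominant seventh flat nine flat thirteen.
C-flat — root
E-flat — major 3rd
G-flat — perfect 5th
B-double-flat — minor 7th
D-double-flat — minor 9th
A-double-flat — minor 13th

C-flat E-flat G-flat B-double-flat D-double-flat A-double-flat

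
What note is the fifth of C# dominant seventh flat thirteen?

G#

C# dominant seventh flat thirteen is built on C#; its 5th is a perfect 5th above the root.
A fifth above C uses the letter G, and the perfect 5th above C# is G#.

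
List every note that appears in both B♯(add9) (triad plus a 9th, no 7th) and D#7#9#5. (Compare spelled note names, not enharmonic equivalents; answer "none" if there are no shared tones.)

B♯(add9) = B#, D##, F##, C##.
D#7#9#5 = D#, F##, A##, C#, E##.
Shared: F##.

F##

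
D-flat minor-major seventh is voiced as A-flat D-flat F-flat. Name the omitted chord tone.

The full D-flat minor-major seventh chord is D-flat, F-flat, A-flat, C.
Comparing with the voicing, the major 7th (7th) — C — is absent.

C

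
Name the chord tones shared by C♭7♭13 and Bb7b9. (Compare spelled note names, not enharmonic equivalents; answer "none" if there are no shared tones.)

C♭

C♭7♭13: C♭ E♭ G♭ B𝄫 A𝄫
Bb7b9: B♭ D F A♭ C♭
Common to both → C♭.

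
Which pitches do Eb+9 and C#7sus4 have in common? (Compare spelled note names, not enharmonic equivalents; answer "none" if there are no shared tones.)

Eb+9 = E♭, G, B, D♭, F.
C#7sus4 = C♯, F♯, G♯, B.
Shared: B.

B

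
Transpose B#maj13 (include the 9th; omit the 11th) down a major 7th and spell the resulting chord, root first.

B# down a major 7th → C#. New chord: C# major thirteenth.
root → C#
3rd (major 3rd) → E#
5th (perfect 5th) → G#
7th (major 7th) → B#
9th (major 9th) → D#
13th (major 13th) → A#

C#  E#  G#  B#  D#  A#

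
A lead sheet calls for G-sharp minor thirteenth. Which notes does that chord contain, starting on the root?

G-sharp minor thirteenth: minor thirteenth on G-sharp.
G-sharp — root
B — minor 3rd
D-sharp — perfect 5th
F-sharp — minor 7th
A-sharp — major 9th
C-sharp — perfect 11th
E-sharp — major 13th

G-sharp – B – D-sharp – F-sharp – A-sharp – C-sharp – E-sharp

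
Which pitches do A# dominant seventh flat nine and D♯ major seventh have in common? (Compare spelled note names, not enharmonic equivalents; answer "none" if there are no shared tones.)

A# dominant seventh flat nine = A-sharp, C-double-sharp, E-sharp, G-sharp, B.
D♯ major seventh = D-sharp, F-double-sharp, A-sharp, C-double-sharp.
Shared: A-sharp, C-double-sharp.

A-sharp, C-double-sharp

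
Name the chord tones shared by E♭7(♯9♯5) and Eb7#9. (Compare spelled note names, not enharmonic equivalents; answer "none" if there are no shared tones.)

E♭7(♯9♯5) = Eb, G, B, Db, F#.
Eb7#9 = Eb, G, Bb, Db, F#.
Shared: Eb, G, Db, F#.

Eb – G – Db – F#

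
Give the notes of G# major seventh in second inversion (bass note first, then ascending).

G# major seventh = G-sharp–B-sharp–D-sharp–F-double-sharp; second inversion → fifth (D-sharp) lowest.

D-sharp F-double-sharp G-sharp B-sharp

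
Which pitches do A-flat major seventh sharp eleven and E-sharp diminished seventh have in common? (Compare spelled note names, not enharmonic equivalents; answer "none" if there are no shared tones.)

A-flat major seventh sharp eleven = A-flat, C, E-flat, G, D.
E-sharp diminished seventh = E-sharp, G-sharp, B, D.
Shared: D.

D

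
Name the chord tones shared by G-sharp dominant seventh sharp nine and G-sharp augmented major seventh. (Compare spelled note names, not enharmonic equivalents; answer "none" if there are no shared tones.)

G-sharp  B-sharp

G-sharp dominant seventh sharp nine = G-sharp, B-sharp, D-sharp, F-sharp, A-double-sharp.
G-sharp augmented major seventh = G-sharp, B-sharp, D-double-sharp, F-double-sharp.
Shared: G-sharp, B-sharp.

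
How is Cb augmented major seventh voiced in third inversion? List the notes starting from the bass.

In root position, Cb augmented major seventh is Cb–Eb–G–Bb.
Third inversion puts the seventh (Bb) in the bass.

Bb – Cb – Eb – G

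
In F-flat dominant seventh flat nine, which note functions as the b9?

Root of F-flat dominant seventh flat nine = F-flat. The 9th is a minor 9th: F-flat up a minor 9th → G-double-flat.

G-double-flat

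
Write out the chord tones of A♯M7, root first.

Root A#, quality major seventh:
A# — root
C## — major 3rd
E# — perfect 5th
G## — major 7th

A#  C##  E#  G##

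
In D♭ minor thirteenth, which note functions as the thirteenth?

Bb

D♭ minor thirteenth is built on Db; its 13th is a major 13th above the root.
A sixth above D uses the letter B, and the major 13th above Db is Bb.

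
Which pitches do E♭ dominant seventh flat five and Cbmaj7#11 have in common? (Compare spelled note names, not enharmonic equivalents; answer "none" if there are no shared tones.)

Eb

E♭ dominant seventh flat five: Eb G Bbb Db
Cbmaj7#11: Cb Eb Gb Bb F
Common to both → Eb.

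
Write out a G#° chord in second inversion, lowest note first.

D  G#  B

In root position, G#° is G#–B–D.
Second inversion puts the fifth (D) in the bass.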